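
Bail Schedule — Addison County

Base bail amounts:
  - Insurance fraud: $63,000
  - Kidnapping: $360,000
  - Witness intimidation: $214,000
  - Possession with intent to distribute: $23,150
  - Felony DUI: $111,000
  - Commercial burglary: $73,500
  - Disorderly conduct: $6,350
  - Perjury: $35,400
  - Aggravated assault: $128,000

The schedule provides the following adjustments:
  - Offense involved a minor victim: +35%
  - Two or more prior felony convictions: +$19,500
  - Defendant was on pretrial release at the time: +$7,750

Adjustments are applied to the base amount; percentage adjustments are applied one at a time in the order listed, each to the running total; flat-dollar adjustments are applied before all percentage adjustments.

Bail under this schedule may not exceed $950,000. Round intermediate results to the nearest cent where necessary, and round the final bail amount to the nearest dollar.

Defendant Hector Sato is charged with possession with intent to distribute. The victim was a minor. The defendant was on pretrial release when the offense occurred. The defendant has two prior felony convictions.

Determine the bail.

$68,040

Base amounts from the schedule: possession with intent to distribute $23,150.
Single charge. Combined base = $23,150.
Two or more prior felony convictions (+$19,500 flat): $23,150 + $19,500 = $42,650.
Defendant was on pretrial release at the time (+$7,750 flat): $42,650 + $7,750 = $50,400.
Offense involved a minor victim (+35%): $50,400 × 1.35 = $68,040.
$68,040 is within the $950,000 maximum.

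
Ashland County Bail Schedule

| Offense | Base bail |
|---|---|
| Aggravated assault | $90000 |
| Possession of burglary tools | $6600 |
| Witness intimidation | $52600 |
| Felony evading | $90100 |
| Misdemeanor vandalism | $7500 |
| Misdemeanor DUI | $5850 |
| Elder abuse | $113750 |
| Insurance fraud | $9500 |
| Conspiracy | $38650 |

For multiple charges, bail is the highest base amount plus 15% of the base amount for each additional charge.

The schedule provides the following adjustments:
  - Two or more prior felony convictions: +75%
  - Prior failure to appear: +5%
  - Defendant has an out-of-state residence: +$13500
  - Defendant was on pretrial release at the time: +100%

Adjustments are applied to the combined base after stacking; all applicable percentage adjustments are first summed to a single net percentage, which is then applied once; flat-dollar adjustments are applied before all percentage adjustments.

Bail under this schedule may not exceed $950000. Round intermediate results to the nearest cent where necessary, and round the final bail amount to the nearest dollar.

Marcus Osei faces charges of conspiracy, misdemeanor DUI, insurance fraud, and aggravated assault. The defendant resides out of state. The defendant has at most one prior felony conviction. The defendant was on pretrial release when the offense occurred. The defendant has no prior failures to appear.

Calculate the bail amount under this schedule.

Base amounts from the schedule: conspiracy $38650; misdemeanor DUI $5850; insurance fraud $9500; aggravated assault $90000.
Stacking rule: highest base plus 15% of each additional charge. Highest is aggravated assault at $90000. Additional: $38650 × 15% = $5797.50; $5850 × 15% = $877.50; $9500 × 15% = $1425. Combined base = $90000 + $8100 = $98100.
Defendant has an out-of-state residence (+$13500 flat): $98100 + $13500 = $111600.
Defendant was on pretrial release at the time (+100%): $111600 × 2 = $223200.
$223200 is within the $950000 maximum.

$223200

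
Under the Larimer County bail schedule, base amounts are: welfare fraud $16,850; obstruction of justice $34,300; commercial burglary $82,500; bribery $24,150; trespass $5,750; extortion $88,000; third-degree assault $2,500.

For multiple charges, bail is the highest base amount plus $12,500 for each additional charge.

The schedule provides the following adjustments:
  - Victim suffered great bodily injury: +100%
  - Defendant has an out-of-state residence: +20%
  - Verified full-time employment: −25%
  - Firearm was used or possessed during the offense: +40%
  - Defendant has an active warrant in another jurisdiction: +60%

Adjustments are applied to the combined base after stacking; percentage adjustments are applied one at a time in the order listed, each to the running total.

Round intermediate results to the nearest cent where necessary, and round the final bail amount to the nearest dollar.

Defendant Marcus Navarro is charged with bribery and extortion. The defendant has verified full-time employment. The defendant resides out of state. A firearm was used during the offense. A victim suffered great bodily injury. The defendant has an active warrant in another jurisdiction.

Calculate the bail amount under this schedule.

$405,216

Base amounts from the schedule: bribery $24,150; extortion $88,000.
Stacking rule: highest base plus $12,500 per additional charge. Highest is extortion at $88,000; 1 additional charge → +$12,500. Combined base = $100,500.
Victim suffered great bodily injury (+100%): $100,500 × 2 = $201,000.
Defendant has an out-of-state residence (+20%): $201,000 × 1.2 = $241,200.
Verified full-time employment (−25%): $241,200 × 0.75 = $180,900.
Firearm was used or possessed during the offense (+40%): $180,900 × 1.4 = $253,260.
Defendant has an active warrant in another jurisdiction (+60%): $253,260 × 1.6 = $405,216.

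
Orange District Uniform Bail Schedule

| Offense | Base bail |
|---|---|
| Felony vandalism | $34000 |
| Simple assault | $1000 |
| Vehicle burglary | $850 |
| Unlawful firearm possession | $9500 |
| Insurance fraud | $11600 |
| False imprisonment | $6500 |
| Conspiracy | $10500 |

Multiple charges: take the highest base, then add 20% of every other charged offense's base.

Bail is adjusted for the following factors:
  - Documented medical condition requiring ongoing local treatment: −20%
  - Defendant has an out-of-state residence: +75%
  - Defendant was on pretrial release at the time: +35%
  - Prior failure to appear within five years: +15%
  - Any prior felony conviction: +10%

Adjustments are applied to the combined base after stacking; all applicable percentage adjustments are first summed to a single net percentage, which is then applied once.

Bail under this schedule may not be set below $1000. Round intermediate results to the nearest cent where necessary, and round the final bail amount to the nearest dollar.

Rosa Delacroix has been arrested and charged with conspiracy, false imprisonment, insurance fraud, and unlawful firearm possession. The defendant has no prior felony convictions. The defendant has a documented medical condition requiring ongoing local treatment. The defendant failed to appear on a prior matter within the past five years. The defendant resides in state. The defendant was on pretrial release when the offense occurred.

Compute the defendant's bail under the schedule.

$21970

Base amounts from the schedule: conspiracy $10500; false imprisonment $6500; insurance fraud $11600; unlawful firearm possession $9500.
Stacking rule: highest base plus 20% of each additional charge. Highest is insurance fraud at $11600. Additional: $10500 × 20% = $2100; $6500 × 20% = $1300; $9500 × 20% = $1900. Combined base = $11600 + $5300 = $16900.
Net percentage adjustment: −20% +35% +15% = +30%. $16900 × 1.3 = $21970.
$21970 is at or above the $1000 minimum.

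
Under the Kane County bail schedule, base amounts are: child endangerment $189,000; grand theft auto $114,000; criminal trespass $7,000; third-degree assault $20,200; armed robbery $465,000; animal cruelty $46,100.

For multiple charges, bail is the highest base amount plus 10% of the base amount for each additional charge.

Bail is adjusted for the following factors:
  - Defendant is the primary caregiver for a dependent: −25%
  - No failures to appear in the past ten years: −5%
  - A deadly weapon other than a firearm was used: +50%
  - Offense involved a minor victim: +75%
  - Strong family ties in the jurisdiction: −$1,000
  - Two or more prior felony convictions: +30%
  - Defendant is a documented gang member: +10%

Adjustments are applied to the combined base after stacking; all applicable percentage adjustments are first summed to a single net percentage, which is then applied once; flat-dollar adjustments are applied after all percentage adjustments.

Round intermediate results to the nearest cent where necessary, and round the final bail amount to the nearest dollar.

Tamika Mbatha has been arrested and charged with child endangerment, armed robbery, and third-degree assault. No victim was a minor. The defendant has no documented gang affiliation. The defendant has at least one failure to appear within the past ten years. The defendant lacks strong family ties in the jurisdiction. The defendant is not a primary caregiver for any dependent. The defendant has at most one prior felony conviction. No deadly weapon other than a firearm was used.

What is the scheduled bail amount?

$485,920

Base amounts from the schedule: child endangerment $189,000; armed robbery $465,000; third-degree assault $20,200.
Stacking rule: highest base plus 10% of each additional charge. Highest is armed robbery at $465,000. Additional: $189,000 × 10% = $18,900; $20,200 × 10% = $2,020. Combined base = $465,000 + $20,920 = $485,920.
No adjustment factors apply to this defendant.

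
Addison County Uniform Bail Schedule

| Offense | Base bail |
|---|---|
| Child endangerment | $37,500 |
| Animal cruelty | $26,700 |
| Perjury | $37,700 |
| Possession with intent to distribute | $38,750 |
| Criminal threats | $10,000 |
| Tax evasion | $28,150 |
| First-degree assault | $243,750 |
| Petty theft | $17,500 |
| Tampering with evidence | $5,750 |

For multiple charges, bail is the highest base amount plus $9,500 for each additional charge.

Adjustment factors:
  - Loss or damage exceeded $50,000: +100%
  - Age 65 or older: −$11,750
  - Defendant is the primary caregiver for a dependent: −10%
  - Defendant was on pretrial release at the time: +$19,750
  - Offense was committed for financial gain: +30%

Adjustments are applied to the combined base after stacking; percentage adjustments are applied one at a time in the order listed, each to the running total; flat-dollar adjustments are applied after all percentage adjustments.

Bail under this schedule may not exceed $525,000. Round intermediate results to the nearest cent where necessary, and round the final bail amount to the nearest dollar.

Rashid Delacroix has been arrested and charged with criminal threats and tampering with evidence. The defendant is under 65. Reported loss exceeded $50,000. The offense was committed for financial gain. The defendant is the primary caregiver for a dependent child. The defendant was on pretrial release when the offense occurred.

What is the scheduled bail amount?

$65,380

Base amounts from the schedule: criminal threats $10,000; tampering with evidence $5,750.
Stacking rule: highest base plus $9,500 per additional charge. Highest is criminal threats at $10,000; 1 additional charge → +$9,500. Combined base = $19,500.
Loss or damage exceeded $50,000 (+100%): $19,500 × 2 = $39,000.
Defendant is the primary caregiver for a dependent (−10%): $39,000 × 0.9 = $35,100.
Offense was committed for financial gain (+30%): $35,100 × 1.3 = $45,630.
Defendant was on pretrial release at the time (+$19,750 flat): $45,630 + $19,750 = $65,380.
$65,380 is within the $525,000 maximum.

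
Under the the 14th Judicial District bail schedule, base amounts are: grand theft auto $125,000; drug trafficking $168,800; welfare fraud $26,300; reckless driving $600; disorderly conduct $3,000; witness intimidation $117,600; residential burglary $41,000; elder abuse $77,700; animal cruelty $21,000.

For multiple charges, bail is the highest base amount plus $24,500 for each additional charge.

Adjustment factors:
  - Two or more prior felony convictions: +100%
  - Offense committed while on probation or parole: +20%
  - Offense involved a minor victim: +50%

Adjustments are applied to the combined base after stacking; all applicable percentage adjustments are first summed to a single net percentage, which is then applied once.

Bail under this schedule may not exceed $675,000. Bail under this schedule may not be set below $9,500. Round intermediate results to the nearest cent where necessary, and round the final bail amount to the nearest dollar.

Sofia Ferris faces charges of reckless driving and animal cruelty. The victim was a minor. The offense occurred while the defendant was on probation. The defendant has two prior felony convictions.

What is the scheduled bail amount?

Base amounts from the schedule: reckless driving $600; animal cruelty $21,000.
Stacking rule: highest base plus $24,500 per additional charge. Highest is animal cruelty at $21,000; 1 additional charge → +$24,500. Combined base = $45,500.
Net percentage adjustment: +100% +20% +50% = +170%. $45,500 × 2.7 = $122,850.
$122,850 is within the $675,000 maximum.
$122,850 is at or above the $9,500 minimum.

$122,850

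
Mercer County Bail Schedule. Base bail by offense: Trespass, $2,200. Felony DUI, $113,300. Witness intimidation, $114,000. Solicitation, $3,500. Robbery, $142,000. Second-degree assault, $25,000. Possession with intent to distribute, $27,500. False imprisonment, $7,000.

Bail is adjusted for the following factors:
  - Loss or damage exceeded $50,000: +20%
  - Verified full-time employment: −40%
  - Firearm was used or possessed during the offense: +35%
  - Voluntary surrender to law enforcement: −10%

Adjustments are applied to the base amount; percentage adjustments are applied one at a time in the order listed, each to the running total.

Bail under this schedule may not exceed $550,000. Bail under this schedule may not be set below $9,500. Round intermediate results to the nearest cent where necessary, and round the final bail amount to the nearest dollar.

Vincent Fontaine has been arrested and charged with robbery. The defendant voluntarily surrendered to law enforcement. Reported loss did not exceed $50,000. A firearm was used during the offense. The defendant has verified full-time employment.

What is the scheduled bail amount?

Base amounts from the schedule: robbery $142,000.
Single charge. Combined base = $142,000.
Verified full-time employment (−40%): $142,000 × 0.6 = $85,200.
Firearm was used or possessed during the offense (+35%): $85,200 × 1.35 = $115,020.
Voluntary surrender to law enforcement (−10%): $115,020 × 0.9 = $103,518.
$103,518 is within the $550,000 maximum.
$103,518 is at or above the $9,500 minimum.

$103,518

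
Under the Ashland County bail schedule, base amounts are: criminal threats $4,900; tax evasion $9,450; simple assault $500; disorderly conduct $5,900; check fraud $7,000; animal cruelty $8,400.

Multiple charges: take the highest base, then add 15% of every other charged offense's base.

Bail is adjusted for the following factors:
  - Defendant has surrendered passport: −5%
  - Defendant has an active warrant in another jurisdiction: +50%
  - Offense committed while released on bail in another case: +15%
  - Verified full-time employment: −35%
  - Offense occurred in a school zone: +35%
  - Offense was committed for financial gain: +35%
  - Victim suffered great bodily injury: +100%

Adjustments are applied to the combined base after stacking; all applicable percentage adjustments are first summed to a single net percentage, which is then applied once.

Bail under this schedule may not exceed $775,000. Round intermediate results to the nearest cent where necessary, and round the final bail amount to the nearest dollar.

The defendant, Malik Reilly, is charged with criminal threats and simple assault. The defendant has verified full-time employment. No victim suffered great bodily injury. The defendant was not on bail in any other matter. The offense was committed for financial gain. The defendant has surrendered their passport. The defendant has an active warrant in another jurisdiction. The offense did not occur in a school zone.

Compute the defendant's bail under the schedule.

Base amounts from the schedule: criminal threats $4,900; simple assault $500.
Stacking rule: highest base plus 15% of each additional charge. Highest is criminal threats at $4,900. Additional: $500 × 15% = $75. Combined base = $4,900 + $75 = $4,975.
Net percentage adjustment: −5% +50% −35% +35% = +45%. $4,975 × 1.45 = $7,213.75.
$7,213.75 is within the $775,000 maximum.
Rounded to the nearest dollar: $7,214.

$7,214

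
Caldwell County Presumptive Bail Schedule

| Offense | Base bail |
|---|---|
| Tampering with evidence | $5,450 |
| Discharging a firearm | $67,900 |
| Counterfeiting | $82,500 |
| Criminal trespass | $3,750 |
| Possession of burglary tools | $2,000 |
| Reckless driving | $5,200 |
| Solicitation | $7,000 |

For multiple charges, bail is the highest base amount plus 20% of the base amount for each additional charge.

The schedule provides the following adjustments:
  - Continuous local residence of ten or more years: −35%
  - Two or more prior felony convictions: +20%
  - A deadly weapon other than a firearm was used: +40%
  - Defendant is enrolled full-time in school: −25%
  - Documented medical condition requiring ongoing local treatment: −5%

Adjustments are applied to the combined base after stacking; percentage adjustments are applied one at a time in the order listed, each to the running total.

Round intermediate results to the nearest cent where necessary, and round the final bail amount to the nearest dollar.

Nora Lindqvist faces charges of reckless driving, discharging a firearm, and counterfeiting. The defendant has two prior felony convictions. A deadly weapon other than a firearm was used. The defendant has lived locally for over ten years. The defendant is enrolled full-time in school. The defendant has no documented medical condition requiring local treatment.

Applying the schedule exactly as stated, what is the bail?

Base amounts from the schedule: reckless driving $5,200; discharging a firearm $67,900; counterfeiting $82,500.
Stacking rule: highest base plus 20% of each additional charge. Highest is counterfeiting at $82,500. Additional: $5,200 × 20% = $1,040; $67,900 × 20% = $13,580. Combined base = $82,500 + $14,620 = $97,120.
Continuous local residence of ten or more years (−35%): $97,120 × 0.65 = $63,128.
Two or more prior felony convictions (+20%): $63,128 × 1.2 = $75,753.60.
A deadly weapon other than a firearm was used (+40%): $75,753.60 × 1.4 = $106,055.04.
Defendant is enrolled full-time in school (−25%): $106,055.04 × 0.75 = $79,541.28.
Rounded to the nearest dollar: $79,541.

$79,541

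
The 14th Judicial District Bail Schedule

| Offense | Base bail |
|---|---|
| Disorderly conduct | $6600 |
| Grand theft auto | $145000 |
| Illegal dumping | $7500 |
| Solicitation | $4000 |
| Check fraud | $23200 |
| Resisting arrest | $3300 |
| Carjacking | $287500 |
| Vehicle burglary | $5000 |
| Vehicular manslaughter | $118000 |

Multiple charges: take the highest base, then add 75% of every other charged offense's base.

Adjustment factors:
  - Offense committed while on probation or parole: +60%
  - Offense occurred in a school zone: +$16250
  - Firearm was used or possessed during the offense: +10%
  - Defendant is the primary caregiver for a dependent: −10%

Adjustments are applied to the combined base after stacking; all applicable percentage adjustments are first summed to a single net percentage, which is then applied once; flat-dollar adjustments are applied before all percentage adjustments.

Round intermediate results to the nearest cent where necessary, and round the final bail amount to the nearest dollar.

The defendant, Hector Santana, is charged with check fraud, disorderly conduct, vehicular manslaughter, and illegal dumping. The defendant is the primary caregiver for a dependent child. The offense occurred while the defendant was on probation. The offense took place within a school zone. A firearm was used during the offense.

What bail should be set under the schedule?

$259560

Base amounts from the schedule: check fraud $23200; disorderly conduct $6600; vehicular manslaughter $118000; illegal dumping $7500.
Stacking rule: highest base plus 75% of each additional charge. Highest is vehicular manslaughter at $118000. Additional: $23200 × 75% = $17400; $6600 × 75% = $4950; $7500 × 75% = $5625. Combined base = $118000 + $27975 = $145975.
Offense occurred in a school zone (+$16250 flat): $145975 + $16250 = $162225.
Net percentage adjustment: +60% +10% −10% = +60%. $162225 × 1.6 = $259560.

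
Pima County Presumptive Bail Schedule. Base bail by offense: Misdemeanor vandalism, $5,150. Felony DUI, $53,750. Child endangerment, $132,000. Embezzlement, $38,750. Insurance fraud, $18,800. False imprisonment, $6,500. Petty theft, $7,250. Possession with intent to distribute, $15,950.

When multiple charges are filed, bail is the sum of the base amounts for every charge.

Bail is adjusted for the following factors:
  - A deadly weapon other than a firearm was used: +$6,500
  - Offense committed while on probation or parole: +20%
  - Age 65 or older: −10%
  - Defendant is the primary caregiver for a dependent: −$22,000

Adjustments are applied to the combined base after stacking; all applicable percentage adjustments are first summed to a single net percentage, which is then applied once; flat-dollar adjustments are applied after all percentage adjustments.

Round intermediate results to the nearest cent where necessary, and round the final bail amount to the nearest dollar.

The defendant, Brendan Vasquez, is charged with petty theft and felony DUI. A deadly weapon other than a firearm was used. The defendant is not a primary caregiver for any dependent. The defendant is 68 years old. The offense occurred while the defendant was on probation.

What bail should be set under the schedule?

$73,600

Base amounts from the schedule: petty theft $7,250; felony DUI $53,750.
Stacking rule: sum of all bases. $7,250 + $53,750 = $61,000.
Net percentage adjustment: +20% −10% = +10%. $61,000 × 1.1 = $67,100.
A deadly weapon other than a firearm was used (+$6,500 flat): $67,100 + $6,500 = $73,600.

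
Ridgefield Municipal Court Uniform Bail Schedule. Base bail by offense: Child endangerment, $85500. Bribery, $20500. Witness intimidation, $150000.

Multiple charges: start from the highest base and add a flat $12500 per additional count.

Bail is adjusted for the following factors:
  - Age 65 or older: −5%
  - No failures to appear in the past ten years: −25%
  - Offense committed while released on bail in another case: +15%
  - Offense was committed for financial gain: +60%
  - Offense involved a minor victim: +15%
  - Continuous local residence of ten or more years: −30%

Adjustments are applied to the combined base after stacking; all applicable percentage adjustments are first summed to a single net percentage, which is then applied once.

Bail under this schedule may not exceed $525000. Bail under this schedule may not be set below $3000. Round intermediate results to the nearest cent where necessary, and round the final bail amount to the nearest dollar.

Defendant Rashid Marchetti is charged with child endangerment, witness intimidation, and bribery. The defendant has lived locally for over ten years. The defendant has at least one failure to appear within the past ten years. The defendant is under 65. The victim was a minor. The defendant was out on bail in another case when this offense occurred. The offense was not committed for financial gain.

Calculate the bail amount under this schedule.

Base amounts from the schedule: child endangerment $85500; witness intimidation $150000; bribery $20500.
Stacking rule: highest base plus $12500 per additional charge. Highest is witness intimidation at $150000; 2 additional charges → +$25000. Combined base = $175000.
Net percentage adjustment: +15% +15% −30% = +0%. $175000 × 1 = $175000.
$175000 is within the $525000 maximum.
$175000 is at or above the $3000 minimum.

$175000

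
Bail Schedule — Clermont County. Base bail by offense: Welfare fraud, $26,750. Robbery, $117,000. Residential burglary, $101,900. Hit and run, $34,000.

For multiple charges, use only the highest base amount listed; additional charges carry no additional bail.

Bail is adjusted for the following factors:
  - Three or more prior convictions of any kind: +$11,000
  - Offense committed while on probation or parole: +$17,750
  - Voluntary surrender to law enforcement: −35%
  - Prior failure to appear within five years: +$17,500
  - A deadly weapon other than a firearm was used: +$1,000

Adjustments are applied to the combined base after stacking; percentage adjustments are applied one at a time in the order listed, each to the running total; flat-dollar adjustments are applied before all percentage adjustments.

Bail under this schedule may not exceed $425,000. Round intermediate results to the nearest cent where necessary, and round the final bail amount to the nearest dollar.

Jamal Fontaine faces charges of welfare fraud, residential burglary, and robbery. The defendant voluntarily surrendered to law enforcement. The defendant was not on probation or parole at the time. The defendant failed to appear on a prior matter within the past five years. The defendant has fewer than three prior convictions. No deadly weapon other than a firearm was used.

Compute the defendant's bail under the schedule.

Base amounts from the schedule: welfare fraud $26,750; residential burglary $101,900; robbery $117,000.
Stacking rule: use the highest base only. Highest is robbery at $117,000. Combined base = $117,000.
Prior failure to appear within five years (+$17,500 flat): $117,000 + $17,500 = $134,500.
Voluntary surrender to law enforcement (−35%): $134,500 × 0.65 = $87,425.
$87,425 is within the $425,000 maximum.

$87,425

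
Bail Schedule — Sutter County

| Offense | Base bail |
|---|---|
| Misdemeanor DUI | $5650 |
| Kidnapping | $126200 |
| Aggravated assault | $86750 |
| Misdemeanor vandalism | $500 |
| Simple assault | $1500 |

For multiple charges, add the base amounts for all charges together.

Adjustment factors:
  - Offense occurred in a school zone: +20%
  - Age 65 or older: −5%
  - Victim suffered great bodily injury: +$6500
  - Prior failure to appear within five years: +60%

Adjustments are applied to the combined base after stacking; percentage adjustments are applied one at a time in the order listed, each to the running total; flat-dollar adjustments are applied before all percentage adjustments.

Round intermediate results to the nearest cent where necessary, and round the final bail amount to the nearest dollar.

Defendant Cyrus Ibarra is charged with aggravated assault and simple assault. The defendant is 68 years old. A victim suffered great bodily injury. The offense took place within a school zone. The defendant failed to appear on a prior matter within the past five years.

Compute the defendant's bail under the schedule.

Base amounts from the schedule: aggravated assault $86750; simple assault $1500.
Stacking rule: sum of all bases. $86750 + $1500 = $88250.
Victim suffered great bodily injury (+$6500 flat): $88250 + $6500 = $94750.
Offense occurred in a school zone (+20%): $94750 × 1.2 = $113700.
Age 65 or older (−5%): $113700 × 0.95 = $108015.
Prior failure to appear within five years (+60%): $108015 × 1.6 = $172824.

$172824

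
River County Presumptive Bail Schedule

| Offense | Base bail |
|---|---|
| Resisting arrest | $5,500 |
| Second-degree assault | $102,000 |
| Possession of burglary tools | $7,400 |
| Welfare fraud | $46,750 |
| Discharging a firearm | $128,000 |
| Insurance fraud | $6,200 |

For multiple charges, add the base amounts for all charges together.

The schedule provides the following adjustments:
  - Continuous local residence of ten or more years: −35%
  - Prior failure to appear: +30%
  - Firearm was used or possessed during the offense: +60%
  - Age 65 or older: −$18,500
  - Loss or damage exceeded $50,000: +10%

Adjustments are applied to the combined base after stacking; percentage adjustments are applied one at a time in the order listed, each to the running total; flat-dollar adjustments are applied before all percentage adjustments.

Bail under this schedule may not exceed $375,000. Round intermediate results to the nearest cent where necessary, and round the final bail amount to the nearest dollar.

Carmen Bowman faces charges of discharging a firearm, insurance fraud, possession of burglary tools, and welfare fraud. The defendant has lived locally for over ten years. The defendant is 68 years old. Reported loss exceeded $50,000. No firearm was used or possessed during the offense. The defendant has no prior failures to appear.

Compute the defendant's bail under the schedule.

$121,443

Base amounts from the schedule: discharging a firearm $128,000; insurance fraud $6,200; possession of burglary tools $7,400; welfare fraud $46,750.
Stacking rule: sum of all bases. $128,000 + $6,200 + $7,400 + $46,750 = $188,350.
Age 65 or older (−$18,500 flat): $188,350 − $18,500 = $169,850.
Continuous local residence of ten or more years (−35%): $169,850 × 0.65 = $110,402.50.
Loss or damage exceeded $50,000 (+10%): $110,402.50 × 1.1 = $121,442.75.
$121,442.75 is within the $375,000 maximum.
Rounded to the nearest dollar: $121,443.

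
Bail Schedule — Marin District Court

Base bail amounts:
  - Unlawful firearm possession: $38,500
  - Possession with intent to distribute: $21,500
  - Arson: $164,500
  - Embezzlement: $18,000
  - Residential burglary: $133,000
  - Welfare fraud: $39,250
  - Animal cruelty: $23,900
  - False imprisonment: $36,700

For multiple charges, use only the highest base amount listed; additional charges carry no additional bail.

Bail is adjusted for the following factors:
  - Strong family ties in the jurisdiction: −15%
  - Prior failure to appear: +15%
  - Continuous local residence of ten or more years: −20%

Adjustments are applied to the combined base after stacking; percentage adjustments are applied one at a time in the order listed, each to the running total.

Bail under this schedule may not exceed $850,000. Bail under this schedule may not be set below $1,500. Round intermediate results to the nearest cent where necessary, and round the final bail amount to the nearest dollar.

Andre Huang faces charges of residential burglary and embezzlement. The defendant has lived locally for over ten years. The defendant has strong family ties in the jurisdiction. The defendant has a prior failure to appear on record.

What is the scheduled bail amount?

$104,006

Base amounts from the schedule: residential burglary $133,000; embezzlement $18,000.
Stacking rule: use the highest base only. Highest is residential burglary at $133,000. Combined base = $133,000.
Strong family ties in the jurisdiction (−15%): $133,000 × 0.85 = $113,050.
Prior failure to appear (+15%): $113,050 × 1.15 = $130,007.50.
Continuous local residence of ten or more years (−20%): $130,007.50 × 0.8 = $104,006.
$104,006 is within the $850,000 maximum.
$104,006 is at or above the $1,500 minimum.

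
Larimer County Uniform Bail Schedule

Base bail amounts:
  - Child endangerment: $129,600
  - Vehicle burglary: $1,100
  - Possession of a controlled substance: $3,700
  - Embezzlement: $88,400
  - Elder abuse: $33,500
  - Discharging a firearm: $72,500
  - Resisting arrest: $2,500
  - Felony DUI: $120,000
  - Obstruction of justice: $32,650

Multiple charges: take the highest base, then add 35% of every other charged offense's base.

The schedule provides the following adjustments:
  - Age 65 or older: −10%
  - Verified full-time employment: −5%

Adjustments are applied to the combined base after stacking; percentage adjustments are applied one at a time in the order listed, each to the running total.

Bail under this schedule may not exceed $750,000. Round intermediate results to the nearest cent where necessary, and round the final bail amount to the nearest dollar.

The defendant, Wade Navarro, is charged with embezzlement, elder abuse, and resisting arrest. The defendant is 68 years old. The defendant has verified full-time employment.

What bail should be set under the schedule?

$86,355

Base amounts from the schedule: embezzlement $88,400; elder abuse $33,500; resisting arrest $2,500.
Stacking rule: highest base plus 35% of each additional charge. Highest is embezzlement at $88,400. Additional: $33,500 × 35% = $11,725; $2,500 × 35% = $875. Combined base = $88,400 + $12,600 = $101,000.
Age 65 or older (−10%): $101,000 × 0.9 = $90,900.
Verified full-time employment (−5%): $90,900 × 0.95 = $86,355.
$86,355 is within the $750,000 maximum.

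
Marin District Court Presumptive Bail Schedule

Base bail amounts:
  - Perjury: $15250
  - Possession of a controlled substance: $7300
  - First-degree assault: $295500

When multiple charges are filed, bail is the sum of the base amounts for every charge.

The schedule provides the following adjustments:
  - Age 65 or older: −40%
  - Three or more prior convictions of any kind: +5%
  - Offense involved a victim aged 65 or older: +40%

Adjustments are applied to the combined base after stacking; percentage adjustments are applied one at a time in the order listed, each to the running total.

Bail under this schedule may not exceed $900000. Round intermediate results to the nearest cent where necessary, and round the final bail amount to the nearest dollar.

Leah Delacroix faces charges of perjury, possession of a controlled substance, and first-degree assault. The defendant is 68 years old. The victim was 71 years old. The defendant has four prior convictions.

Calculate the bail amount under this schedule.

Base amounts from the schedule: perjury $15250; possession of a controlled substance $7300; first-degree assault $295500.
Stacking rule: sum of all bases. $15250 + $7300 + $295500 = $318050.
Age 65 or older (−40%): $318050 × 0.6 = $190830.
Three or more prior convictions of any kind (+5%): $190830 × 1.05 = $200371.50.
Offense involved a victim aged 65 or older (+40%): $200371.50 × 1.4 = $280520.10.
$280520.10 is within the $900000 maximum.
Rounded to the nearest dollar: $280520.

$280520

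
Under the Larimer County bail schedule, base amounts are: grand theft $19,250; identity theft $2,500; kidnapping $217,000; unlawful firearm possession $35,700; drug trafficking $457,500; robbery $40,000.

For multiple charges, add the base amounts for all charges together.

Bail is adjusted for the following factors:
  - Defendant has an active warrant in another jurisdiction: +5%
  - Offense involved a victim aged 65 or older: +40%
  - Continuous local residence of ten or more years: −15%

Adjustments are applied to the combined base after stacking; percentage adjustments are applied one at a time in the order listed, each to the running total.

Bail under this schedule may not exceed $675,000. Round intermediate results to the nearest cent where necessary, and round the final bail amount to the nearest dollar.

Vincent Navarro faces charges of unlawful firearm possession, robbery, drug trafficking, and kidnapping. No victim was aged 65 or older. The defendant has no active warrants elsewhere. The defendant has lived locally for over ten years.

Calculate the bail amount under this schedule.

Base amounts from the schedule: unlawful firearm possession $35,700; robbery $40,000; drug trafficking $457,500; kidnapping $217,000.
Stacking rule: sum of all bases. $35,700 + $40,000 + $457,500 + $217,000 = $750,200.
Continuous local residence of ten or more years (−15%): $750,200 × 0.85 = $637,670.
$637,670 is within the $675,000 maximum.

$637,670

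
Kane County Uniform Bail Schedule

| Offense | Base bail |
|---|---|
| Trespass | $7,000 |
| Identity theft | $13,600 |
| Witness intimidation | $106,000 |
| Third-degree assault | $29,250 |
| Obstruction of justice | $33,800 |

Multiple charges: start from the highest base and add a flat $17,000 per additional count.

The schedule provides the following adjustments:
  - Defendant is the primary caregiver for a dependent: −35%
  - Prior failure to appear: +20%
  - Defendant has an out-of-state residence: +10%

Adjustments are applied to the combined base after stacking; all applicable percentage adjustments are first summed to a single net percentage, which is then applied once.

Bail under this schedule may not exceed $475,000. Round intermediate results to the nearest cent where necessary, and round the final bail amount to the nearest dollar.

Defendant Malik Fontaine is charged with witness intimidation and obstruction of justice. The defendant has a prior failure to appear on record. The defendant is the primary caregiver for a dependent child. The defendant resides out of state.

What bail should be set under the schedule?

$116,850

Base amounts from the schedule: witness intimidation $106,000; obstruction of justice $33,800.
Stacking rule: highest base plus $17,000 per additional charge. Highest is witness intimidation at $106,000; 1 additional charge → +$17,000. Combined base = $123,000.
Net percentage adjustment: −35% +20% +10% = −5%. $123,000 × 0.95 = $116,850.
$116,850 is within the $475,000 maximum.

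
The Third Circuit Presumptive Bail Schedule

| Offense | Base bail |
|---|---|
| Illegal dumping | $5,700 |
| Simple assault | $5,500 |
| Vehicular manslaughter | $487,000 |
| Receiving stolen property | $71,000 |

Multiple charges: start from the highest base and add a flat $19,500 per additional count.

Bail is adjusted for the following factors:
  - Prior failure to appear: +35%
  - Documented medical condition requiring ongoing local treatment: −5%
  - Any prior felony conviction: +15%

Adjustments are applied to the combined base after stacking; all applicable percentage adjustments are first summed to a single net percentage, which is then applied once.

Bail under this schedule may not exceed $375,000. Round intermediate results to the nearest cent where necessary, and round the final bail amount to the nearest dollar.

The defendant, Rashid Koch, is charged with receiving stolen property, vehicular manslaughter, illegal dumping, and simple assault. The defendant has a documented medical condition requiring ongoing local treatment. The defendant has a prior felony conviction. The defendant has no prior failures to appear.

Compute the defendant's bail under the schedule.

Base amounts from the schedule: receiving stolen property $71,000; vehicular manslaughter $487,000; illegal dumping $5,700; simple assault $5,500.
Stacking rule: highest base plus $19,500 per additional charge. Highest is vehicular manslaughter at $487,000; 3 additional charges → +$58,500. Combined base = $545,500.
Net percentage adjustment: −5% +15% = +10%. $545,500 × 1.1 = $600,050.
Result $600,050 exceeds the maximum of $375,000; bail is capped at $375,000.

$375,000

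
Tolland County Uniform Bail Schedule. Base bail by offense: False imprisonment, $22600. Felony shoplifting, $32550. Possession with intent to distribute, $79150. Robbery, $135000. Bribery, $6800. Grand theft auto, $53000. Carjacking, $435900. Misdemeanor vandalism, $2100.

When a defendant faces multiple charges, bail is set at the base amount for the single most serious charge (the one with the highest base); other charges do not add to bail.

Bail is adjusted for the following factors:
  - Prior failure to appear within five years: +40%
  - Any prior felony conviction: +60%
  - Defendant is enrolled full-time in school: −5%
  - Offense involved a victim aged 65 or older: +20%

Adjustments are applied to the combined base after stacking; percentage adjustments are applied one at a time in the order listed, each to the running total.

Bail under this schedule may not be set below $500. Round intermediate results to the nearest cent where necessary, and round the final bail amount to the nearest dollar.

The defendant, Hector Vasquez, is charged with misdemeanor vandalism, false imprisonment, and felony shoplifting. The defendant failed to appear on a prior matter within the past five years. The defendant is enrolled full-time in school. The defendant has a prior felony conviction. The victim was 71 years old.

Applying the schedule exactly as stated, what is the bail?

$83120

Base amounts from the schedule: misdemeanor vandalism $2100; false imprisonment $22600; felony shoplifting $32550.
Stacking rule: use the highest base only. Highest is felony shoplifting at $32550. Combined base = $32550.
Prior failure to appear within five years (+40%): $32550 × 1.4 = $45570.
Any prior felony conviction (+60%): $45570 × 1.6 = $72912.
Defendant is enrolled full-time in school (−5%): $72912 × 0.95 = $69266.40.
Offense involved a victim aged 65 or older (+20%): $69266.40 × 1.2 = $83119.68.
$83119.68 is at or above the $500 minimum.
Rounded to the nearest dollar: $83120.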